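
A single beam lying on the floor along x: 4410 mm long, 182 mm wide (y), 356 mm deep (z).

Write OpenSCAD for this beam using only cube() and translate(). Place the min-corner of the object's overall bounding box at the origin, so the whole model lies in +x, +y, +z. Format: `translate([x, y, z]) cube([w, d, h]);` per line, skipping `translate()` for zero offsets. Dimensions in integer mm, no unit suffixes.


cube([4410, 182, 356]);


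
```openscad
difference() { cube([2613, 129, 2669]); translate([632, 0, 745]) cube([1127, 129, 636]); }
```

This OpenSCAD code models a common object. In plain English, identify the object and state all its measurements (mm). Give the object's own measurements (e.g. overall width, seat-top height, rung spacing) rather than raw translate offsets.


A wall 2613 mm long (x), 129 mm thick (y), 2669 mm tall, with a rectangular window opening cut through it. The opening is 1127 mm wide and 636 mm tall; its sill is at z = 745 mm and its near (−x) edge is 632 mm from the wall's −x end. The opening passes through the full wall thickness.


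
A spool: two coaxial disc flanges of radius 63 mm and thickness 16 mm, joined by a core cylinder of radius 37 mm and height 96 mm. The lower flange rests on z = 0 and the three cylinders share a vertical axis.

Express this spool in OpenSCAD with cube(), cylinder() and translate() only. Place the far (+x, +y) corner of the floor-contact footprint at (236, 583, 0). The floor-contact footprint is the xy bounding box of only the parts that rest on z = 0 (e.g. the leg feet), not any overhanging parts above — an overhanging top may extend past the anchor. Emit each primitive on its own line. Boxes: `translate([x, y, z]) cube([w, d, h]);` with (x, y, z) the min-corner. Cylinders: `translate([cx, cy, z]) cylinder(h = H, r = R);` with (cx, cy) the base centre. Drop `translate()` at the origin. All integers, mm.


translate([173, 520, 0]) cylinder(h = 16, r = 63);
translate([173, 520, 16]) cylinder(h = 96, r = 37);
translate([173, 520, 112]) cylinder(h = 16, r = 63);


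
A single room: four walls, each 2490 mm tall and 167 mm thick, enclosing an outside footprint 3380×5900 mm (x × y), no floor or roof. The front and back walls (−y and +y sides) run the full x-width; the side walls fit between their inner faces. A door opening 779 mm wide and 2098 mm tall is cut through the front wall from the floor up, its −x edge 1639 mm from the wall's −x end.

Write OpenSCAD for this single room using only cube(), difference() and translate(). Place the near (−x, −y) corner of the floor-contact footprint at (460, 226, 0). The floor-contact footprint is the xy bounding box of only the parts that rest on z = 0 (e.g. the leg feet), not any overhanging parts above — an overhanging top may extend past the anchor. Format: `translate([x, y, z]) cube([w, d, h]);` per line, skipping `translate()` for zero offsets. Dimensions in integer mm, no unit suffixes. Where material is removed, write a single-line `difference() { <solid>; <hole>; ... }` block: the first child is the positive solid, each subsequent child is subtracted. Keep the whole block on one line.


difference() { translate([460, 226, 0]) cube([3380, 167, 2490]); translate([2099, 226, 0]) cube([779, 167, 2098]); }
translate([460, 5959, 0]) cube([3380, 167, 2490]);
translate([460, 393, 0]) cube([167, 5566, 2490]);
translate([3673, 393, 0]) cube([167, 5566, 2490]);


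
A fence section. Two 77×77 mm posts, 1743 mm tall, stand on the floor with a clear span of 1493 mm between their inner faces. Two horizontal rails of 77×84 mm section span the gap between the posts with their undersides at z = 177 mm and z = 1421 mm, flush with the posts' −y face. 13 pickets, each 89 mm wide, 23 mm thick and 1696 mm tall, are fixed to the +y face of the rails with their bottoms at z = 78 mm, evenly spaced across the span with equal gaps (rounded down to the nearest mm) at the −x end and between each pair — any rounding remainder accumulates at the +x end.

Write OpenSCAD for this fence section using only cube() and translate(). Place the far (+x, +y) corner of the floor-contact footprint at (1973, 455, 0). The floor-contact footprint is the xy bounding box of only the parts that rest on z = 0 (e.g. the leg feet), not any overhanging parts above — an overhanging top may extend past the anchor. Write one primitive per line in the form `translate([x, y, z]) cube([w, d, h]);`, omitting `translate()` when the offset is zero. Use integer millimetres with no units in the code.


translate([326, 378, 0]) cube([77, 77, 1743]);
translate([1896, 378, 0]) cube([77, 77, 1743]);
translate([403, 378, 177]) cube([1493, 77, 84]);
translate([403, 378, 1421]) cube([1493, 77, 84]);
translate([427, 455, 78]) cube([89, 23, 1696]);
translate([540, 455, 78]) cube([89, 23, 1696]);
translate([653, 455, 78]) cube([89, 23, 1696]);
translate([766, 455, 78]) cube([89, 23, 1696]);
translate([879, 455, 78]) cube([89, 23, 1696]);
translate([992, 455, 78]) cube([89, 23, 1696]);
translate([1105, 455, 78]) cube([89, 23, 1696]);
translate([1218, 455, 78]) cube([89, 23, 1696]);
translate([1331, 455, 78]) cube([89, 23, 1696]);
translate([1444, 455, 78]) cube([89, 23, 1696]);
translate([1557, 455, 78]) cube([89, 23, 1696]);
translate([1670, 455, 78]) cube([89, 23, 1696]);
translate([1783, 455, 78]) cube([89, 23, 1696]);


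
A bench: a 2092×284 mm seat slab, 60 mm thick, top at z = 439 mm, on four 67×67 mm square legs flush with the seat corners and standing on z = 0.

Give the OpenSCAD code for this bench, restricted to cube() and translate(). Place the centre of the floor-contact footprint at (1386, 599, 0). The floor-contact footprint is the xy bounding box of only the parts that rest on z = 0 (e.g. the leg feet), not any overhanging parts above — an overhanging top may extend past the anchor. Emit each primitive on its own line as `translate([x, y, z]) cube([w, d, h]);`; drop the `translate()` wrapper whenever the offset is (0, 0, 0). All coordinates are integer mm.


translate([340, 457, 379]) cube([2092, 284, 60]);
translate([340, 457, 0]) cube([67, 67, 379]);
translate([340, 674, 0]) cube([67, 67, 379]);
translate([2365, 457, 0]) cube([67, 67, 379]);
translate([2365, 674, 0]) cube([67, 67, 379]);


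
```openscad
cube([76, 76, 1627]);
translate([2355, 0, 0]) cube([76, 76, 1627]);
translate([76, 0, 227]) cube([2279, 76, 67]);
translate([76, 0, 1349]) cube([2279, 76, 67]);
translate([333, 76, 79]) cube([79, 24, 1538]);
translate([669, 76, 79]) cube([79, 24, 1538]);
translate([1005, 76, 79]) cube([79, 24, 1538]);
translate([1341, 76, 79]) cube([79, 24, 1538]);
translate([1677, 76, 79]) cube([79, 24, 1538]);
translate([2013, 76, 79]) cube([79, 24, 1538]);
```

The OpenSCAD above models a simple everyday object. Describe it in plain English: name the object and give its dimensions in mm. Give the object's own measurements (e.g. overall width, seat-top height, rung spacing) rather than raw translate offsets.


A fence section. Two 76×76 mm posts, 1627 mm tall, stand on the floor with a clear span of 2279 mm between their inner faces. Two horizontal rails of 76×67 mm section span the gap between the posts with their undersides at z = 227 mm and z = 1349 mm, flush with the posts' −y face. 6 pickets, each 79 mm wide, 24 mm thick and 1538 mm tall, are fixed to the +y face of the rails with their bottoms at z = 79 mm, spaced across the span with a 257 mm gap after the −x post and between neighbouring pickets, with 263 mm left before the +x post.


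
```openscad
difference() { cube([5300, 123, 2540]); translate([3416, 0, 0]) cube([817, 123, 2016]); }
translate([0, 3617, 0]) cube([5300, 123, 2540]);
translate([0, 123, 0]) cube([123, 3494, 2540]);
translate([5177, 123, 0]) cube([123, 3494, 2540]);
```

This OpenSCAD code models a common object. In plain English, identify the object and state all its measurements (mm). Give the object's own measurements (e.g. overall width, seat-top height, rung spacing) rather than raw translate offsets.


A single room: four walls, each 2540 mm tall and 123 mm thick, enclosing an outside footprint 5300×3740 mm (x × y), no floor or roof. The front and back walls (−y and +y sides) run the full x-width; the side walls fit between their inner faces. A door opening 817 mm wide and 2016 mm tall is cut through the front wall from the floor up, its −x edge 3416 mm from the wall's −x end.


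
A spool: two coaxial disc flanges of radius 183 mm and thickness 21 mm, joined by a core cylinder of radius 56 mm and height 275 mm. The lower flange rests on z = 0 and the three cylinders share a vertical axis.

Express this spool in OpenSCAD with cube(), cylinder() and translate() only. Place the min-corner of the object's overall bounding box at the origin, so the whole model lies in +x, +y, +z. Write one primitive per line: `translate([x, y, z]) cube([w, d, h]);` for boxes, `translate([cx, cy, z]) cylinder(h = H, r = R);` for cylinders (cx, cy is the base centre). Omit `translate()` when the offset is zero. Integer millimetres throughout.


translate([183, 183, 0]) cylinder(h = 21, r = 183);
translate([183, 183, 21]) cylinder(h = 275, r = 56);
translate([183, 183, 296]) cylinder(h = 21, r = 183);


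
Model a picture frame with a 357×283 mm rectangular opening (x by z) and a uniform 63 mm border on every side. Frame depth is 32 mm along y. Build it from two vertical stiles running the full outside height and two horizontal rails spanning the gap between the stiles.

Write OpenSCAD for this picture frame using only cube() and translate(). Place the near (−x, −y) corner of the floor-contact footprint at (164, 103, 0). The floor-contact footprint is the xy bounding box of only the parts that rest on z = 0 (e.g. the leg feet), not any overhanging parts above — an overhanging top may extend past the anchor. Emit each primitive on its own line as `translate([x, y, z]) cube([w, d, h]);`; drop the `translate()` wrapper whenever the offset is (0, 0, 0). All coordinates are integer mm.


translate([164, 103, 0]) cube([63, 32, 409]);
translate([584, 103, 0]) cube([63, 32, 409]);
translate([227, 103, 0]) cube([357, 32, 63]);
translate([227, 103, 346]) cube([357, 32, 63]);


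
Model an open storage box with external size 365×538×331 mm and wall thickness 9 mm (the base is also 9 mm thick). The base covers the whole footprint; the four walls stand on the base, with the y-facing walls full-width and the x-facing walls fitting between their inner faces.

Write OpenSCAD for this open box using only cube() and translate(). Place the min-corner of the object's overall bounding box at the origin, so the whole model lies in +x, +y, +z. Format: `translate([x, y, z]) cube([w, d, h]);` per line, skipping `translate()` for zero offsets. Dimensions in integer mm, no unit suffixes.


cube([365, 538, 9]);
translate([0, 0, 9]) cube([365, 9, 322]);
translate([0, 529, 9]) cube([365, 9, 322]);
translate([0, 9, 9]) cube([9, 520, 322]);
translate([356, 9, 9]) cube([9, 520, 322]);


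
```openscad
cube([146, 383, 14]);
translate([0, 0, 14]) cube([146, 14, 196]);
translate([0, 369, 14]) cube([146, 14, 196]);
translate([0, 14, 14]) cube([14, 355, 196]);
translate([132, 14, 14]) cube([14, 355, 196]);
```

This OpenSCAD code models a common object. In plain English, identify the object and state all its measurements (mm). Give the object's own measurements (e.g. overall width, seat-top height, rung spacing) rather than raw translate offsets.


An open-topped rectangular box: outside dimensions 146×383×210 mm, with a uniform wall and base thickness of 14 mm. The base is a full 146×383 slab on the floor; four walls sit on top of the base. The front and back walls (the −y and +y sides) span the full width; the two side walls fit between them.


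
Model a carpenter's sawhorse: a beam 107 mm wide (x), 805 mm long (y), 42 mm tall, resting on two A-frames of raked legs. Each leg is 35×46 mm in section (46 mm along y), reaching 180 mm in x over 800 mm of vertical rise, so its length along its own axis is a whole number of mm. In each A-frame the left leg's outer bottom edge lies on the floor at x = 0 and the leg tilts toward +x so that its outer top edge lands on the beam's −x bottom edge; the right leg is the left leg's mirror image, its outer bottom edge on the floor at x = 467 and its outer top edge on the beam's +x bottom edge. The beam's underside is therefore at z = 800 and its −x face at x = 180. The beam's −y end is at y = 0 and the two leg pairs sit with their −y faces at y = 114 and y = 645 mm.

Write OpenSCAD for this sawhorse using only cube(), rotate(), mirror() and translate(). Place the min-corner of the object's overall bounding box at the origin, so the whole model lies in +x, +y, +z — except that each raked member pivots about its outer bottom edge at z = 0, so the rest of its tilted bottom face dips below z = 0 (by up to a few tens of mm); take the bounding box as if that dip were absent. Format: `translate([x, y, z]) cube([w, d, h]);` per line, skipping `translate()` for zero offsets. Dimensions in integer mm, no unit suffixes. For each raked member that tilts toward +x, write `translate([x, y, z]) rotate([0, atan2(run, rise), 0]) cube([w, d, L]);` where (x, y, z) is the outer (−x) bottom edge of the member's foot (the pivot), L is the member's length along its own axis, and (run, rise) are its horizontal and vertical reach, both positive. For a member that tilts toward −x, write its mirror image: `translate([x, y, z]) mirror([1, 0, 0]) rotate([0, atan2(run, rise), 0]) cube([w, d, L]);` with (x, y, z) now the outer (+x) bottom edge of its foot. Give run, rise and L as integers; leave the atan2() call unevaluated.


translate([180, 0, 800]) cube([107, 805, 42]);
translate([0, 114, 0]) rotate([0, atan2(180, 800), 0]) cube([35, 46, 820]);
translate([467, 114, 0]) mirror([1, 0, 0]) rotate([0, atan2(180, 800), 0]) cube([35, 46, 820]);
translate([0, 645, 0]) rotate([0, atan2(180, 800), 0]) cube([35, 46, 820]);
translate([467, 645, 0]) mirror([1, 0, 0]) rotate([0, atan2(180, 800), 0]) cube([35, 46, 820]);


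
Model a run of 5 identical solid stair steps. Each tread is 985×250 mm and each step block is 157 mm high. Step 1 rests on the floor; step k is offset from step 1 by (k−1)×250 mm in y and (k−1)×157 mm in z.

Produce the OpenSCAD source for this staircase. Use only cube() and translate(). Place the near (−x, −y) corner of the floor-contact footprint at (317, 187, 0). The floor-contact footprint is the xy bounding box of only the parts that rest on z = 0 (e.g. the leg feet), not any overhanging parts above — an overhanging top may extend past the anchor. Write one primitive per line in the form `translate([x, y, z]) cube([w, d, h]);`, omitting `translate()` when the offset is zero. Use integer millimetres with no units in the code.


translate([317, 187, 0]) cube([985, 250, 157]);
translate([317, 437, 157]) cube([985, 250, 157]);
translate([317, 687, 314]) cube([985, 250, 157]);
translate([317, 937, 471]) cube([985, 250, 157]);
translate([317, 1187, 628]) cube([985, 250, 157]);


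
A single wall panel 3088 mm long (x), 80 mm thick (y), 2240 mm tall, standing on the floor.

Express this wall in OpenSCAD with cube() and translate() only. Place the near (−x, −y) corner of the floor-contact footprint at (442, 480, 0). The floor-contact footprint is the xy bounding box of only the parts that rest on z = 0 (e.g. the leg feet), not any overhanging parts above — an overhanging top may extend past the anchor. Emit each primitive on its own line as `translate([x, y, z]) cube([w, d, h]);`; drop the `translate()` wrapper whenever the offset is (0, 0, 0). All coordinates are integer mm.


translate([442, 480, 0]) cube([3088, 80, 2240]);


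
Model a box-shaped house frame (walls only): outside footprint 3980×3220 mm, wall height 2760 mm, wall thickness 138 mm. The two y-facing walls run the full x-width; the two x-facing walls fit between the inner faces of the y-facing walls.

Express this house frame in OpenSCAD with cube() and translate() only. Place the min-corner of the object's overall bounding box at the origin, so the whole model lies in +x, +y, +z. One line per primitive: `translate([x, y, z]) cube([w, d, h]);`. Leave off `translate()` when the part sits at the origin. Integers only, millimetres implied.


cube([3980, 138, 2760]);
translate([0, 3082, 0]) cube([3980, 138, 2760]);
translate([0, 138, 0]) cube([138, 2944, 2760]);
translate([3842, 138, 0]) cube([138, 2944, 2760]);


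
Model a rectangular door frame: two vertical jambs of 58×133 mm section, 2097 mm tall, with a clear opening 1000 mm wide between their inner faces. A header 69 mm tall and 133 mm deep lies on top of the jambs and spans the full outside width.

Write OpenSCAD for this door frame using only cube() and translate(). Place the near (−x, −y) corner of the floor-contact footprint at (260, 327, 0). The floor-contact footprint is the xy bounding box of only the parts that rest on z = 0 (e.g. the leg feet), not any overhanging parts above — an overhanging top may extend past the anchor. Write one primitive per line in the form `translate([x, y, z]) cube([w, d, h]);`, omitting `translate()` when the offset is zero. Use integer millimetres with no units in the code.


translate([260, 327, 0]) cube([58, 133, 2097]);
translate([1318, 327, 0]) cube([58, 133, 2097]);
translate([260, 327, 2097]) cube([1116, 133, 69]);


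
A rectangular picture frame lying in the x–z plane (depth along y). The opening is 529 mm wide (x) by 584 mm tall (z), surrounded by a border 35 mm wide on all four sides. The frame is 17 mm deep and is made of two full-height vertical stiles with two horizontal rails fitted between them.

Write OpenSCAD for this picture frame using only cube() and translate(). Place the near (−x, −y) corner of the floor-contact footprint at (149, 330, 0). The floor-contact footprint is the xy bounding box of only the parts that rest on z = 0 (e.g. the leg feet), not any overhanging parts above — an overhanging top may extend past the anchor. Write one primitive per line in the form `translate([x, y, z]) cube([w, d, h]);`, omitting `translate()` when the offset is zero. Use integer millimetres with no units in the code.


translate([149, 330, 0]) cube([35, 17, 654]);
translate([713, 330, 0]) cube([35, 17, 654]);
translate([184, 330, 0]) cube([529, 17, 35]);
translate([184, 330, 619]) cube([529, 17, 35]);


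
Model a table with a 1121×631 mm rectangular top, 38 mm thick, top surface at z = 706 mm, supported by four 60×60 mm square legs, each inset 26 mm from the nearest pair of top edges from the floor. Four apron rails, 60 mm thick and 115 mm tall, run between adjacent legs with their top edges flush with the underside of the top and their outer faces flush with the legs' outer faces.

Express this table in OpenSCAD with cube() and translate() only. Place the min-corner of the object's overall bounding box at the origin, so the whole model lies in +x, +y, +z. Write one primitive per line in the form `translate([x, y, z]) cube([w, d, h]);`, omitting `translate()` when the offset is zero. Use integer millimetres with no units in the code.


// leg_h = 706 - 38 = 668
// apron z = 668 - 115 = 553
translate([0, 0, 668]) cube([1121, 631, 38]);
translate([26, 26, 0]) cube([60, 60, 668]);
translate([1035, 26, 0]) cube([60, 60, 668]);
translate([26, 545, 0]) cube([60, 60, 668]);
translate([1035, 545, 0]) cube([60, 60, 668]);
translate([86, 26, 553]) cube([949, 60, 115]);
translate([86, 545, 553]) cube([949, 60, 115]);
translate([26, 86, 553]) cube([60, 459, 115]);
translate([1035, 86, 553]) cube([60, 459, 115]);


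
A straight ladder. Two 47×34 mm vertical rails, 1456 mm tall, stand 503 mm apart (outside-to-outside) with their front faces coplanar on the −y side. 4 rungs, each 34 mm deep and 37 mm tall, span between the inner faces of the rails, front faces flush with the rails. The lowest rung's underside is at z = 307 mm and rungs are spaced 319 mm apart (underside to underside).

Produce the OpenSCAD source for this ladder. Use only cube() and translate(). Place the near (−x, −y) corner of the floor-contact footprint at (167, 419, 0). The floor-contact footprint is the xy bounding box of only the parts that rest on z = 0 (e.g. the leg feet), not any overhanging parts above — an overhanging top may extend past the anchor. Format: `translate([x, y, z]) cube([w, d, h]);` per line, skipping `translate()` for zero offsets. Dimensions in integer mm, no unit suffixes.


translate([167, 419, 0]) cube([47, 34, 1456]);
translate([623, 419, 0]) cube([47, 34, 1456]);
translate([214, 419, 307]) cube([409, 34, 37]);
translate([214, 419, 626]) cube([409, 34, 37]);
translate([214, 419, 945]) cube([409, 34, 37]);
translate([214, 419, 1264]) cube([409, 34, 37]);


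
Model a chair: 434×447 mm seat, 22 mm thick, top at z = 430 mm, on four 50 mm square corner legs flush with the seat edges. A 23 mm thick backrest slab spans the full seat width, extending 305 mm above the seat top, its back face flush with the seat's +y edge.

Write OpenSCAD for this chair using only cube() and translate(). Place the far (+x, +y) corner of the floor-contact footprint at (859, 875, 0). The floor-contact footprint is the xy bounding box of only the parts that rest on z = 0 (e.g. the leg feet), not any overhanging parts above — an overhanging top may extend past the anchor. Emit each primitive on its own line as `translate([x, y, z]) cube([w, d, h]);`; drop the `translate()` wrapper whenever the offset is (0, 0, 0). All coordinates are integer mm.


// leg_h = 430 - 22 = 408
translate([425, 428, 408]) cube([434, 447, 22]);
translate([425, 428, 0]) cube([50, 50, 408]);
translate([809, 428, 0]) cube([50, 50, 408]);
translate([425, 825, 0]) cube([50, 50, 408]);
translate([809, 825, 0]) cube([50, 50, 408]);
translate([425, 852, 430]) cube([434, 23, 305]);


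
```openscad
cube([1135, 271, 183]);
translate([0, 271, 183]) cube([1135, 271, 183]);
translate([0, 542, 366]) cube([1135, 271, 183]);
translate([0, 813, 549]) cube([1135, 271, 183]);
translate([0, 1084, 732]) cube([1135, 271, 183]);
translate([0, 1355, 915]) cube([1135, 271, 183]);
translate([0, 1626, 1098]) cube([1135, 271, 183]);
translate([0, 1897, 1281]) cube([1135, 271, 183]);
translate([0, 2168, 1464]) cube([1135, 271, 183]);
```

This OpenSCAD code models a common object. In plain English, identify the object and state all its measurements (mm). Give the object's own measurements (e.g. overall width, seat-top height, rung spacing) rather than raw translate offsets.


A straight staircase of 9 solid steps. Each step is 1135 mm wide (x), 271 mm deep (y, the going) and 183 mm tall (the rise). The first step rests on the floor; each subsequent step sits one going further in +y and one rise higher in +z, directly behind and above the previous step with no overlap.


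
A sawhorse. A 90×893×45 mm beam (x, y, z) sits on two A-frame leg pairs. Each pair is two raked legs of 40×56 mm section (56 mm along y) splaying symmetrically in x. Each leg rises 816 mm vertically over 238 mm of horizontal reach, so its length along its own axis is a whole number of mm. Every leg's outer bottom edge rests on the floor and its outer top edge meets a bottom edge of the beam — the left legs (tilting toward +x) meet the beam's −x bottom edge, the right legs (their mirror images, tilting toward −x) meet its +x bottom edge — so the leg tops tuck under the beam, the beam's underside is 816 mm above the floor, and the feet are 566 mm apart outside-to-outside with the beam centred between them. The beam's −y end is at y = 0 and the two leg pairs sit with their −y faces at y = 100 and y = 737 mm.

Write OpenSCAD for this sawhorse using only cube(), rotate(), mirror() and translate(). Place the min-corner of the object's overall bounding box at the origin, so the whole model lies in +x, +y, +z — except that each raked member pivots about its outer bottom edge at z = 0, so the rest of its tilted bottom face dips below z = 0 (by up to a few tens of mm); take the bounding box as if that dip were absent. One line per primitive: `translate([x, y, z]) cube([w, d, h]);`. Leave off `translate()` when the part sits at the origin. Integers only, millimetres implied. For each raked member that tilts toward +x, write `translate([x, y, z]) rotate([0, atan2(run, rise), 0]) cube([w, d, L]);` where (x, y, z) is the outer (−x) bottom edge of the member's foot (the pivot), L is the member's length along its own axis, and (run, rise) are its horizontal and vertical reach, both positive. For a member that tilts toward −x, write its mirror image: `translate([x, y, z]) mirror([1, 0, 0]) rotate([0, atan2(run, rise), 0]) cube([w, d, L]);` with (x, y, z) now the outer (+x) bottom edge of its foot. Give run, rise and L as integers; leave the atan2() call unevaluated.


// leg length = √(238² + 816²) = 850
// right-leg outer foot x = 2·238 + 90 = 566
// beam min-corner = (238, 0, 816)
translate([238, 0, 816]) cube([90, 893, 45]);
translate([0, 100, 0]) rotate([0, atan2(238, 816), 0]) cube([40, 56, 850]);
translate([566, 100, 0]) mirror([1, 0, 0]) rotate([0, atan2(238, 816), 0]) cube([40, 56, 850]);
translate([0, 737, 0]) rotate([0, atan2(238, 816), 0]) cube([40, 56, 850]);
translate([566, 737, 0]) mirror([1, 0, 0]) rotate([0, atan2(238, 816), 0]) cube([40, 56, 850]);


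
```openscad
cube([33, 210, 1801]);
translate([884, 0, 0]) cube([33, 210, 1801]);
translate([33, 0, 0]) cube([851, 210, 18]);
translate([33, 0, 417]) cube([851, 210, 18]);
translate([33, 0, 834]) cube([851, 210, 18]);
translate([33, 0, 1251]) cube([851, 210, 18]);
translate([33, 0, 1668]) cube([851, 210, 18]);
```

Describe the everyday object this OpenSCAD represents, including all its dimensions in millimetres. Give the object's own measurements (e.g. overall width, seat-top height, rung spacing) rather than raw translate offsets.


An open bookshelf. Two side panels, each 33 mm thick, 210 mm deep and 1801 mm tall, stand 917 mm apart (outside-to-outside). Between them sit 5 shelves, each 18 mm thick and 210 mm deep, spanning the full gap between the sides. The bottom shelf rests on the floor (its underside at z = 0) and the clear gap between one shelf's top and the next shelf's underside is 399 mm.


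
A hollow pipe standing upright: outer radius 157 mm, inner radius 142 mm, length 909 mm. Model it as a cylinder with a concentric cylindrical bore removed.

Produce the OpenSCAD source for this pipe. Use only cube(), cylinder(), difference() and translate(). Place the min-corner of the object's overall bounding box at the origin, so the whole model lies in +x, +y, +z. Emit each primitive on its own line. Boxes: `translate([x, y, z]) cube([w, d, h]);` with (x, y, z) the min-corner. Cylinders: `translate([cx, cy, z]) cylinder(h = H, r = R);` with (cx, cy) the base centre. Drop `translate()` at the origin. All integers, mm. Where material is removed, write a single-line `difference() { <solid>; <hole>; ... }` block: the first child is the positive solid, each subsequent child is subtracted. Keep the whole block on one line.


difference() { translate([157, 157, 0]) cylinder(h = 909, r = 157); translate([157, 157, 0]) cylinder(h = 909, r = 142); }


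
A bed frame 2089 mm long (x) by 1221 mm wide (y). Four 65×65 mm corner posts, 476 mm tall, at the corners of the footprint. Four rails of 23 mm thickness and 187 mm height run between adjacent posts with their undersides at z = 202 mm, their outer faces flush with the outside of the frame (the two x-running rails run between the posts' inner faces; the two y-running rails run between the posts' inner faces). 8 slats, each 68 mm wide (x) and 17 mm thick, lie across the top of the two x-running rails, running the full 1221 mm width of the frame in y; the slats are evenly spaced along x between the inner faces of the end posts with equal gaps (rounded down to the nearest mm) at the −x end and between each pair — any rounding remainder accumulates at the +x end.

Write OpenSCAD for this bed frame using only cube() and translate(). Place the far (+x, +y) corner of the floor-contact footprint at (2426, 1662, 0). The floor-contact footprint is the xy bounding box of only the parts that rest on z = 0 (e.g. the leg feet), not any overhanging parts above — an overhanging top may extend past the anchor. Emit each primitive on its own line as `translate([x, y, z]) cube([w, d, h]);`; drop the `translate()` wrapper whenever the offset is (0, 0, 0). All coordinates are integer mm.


translate([337, 441, 0]) cube([65, 65, 476]);
translate([337, 1597, 0]) cube([65, 65, 476]);
translate([2361, 441, 0]) cube([65, 65, 476]);
translate([2361, 1597, 0]) cube([65, 65, 476]);
translate([402, 441, 202]) cube([1959, 23, 187]);
translate([402, 1639, 202]) cube([1959, 23, 187]);
translate([337, 506, 202]) cube([23, 1091, 187]);
translate([2403, 506, 202]) cube([23, 1091, 187]);
translate([559, 441, 389]) cube([68, 1221, 17]);
translate([784, 441, 389]) cube([68, 1221, 17]);
translate([1009, 441, 389]) cube([68, 1221, 17]);
translate([1234, 441, 389]) cube([68, 1221, 17]);
translate([1459, 441, 389]) cube([68, 1221, 17]);
translate([1684, 441, 389]) cube([68, 1221, 17]);
translate([1909, 441, 389]) cube([68, 1221, 17]);
translate([2134, 441, 389]) cube([68, 1221, 17]);


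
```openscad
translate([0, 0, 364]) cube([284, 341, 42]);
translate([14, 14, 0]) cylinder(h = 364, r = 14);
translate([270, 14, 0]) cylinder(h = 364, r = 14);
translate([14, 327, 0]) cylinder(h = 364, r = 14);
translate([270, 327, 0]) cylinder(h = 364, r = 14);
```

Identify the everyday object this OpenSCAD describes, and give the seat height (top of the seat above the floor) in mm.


A stool. The seat height is 406 mm.

A 284×341×42 slab at z = 364 on four corner cylinders — a stool. The seat top is 364 + 42 = 406 mm.


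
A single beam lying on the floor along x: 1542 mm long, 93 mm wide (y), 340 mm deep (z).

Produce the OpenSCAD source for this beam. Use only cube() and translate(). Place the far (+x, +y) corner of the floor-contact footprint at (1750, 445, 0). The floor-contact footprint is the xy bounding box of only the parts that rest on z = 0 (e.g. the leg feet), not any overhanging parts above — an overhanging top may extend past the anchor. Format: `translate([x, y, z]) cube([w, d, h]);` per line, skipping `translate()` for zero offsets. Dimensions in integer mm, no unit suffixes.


translate([208, 352, 0]) cube([1542, 93, 340]);


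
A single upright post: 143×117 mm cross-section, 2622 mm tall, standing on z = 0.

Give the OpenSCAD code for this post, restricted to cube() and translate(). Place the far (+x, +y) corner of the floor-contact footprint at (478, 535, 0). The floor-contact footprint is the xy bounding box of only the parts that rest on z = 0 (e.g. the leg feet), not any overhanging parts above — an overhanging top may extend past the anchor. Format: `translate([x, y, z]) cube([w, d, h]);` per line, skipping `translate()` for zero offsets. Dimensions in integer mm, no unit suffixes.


translate([335, 418, 0]) cube([143, 117, 2622]);


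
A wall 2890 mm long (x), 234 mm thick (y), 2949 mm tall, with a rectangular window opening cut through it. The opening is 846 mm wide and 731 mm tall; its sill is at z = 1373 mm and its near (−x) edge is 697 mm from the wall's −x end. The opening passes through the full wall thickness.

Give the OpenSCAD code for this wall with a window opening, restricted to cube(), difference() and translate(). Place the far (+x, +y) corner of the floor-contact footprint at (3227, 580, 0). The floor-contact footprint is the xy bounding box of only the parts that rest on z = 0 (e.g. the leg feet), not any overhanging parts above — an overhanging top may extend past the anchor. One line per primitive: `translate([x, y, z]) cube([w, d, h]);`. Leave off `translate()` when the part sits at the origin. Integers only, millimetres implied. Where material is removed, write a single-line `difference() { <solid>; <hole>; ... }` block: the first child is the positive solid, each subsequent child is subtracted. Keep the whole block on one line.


difference() { translate([337, 346, 0]) cube([2890, 234, 2949]); translate([1034, 346, 1373]) cube([846, 234, 731]); }


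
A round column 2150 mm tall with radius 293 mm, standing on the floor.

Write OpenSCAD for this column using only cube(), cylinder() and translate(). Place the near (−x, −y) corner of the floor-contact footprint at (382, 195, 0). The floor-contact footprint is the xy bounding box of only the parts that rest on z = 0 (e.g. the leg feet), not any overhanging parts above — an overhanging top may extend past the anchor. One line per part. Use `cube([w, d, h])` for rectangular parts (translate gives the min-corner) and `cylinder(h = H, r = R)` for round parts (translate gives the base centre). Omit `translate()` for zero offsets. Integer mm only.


translate([675, 488, 0]) cylinder(h = 2150, r = 293);


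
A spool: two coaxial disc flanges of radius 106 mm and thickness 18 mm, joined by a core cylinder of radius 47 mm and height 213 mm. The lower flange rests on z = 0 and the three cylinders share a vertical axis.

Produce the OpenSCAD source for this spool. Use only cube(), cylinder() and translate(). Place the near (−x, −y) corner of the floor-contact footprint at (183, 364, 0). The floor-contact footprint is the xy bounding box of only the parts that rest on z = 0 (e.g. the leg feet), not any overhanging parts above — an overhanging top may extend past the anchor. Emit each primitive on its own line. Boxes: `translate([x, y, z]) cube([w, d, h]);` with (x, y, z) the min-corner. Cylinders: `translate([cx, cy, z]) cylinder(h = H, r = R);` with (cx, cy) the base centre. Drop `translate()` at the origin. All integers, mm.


translate([289, 470, 0]) cylinder(h = 18, r = 106);
translate([289, 470, 18]) cylinder(h = 213, r = 47);
translate([289, 470, 231]) cylinder(h = 18, r = 106);


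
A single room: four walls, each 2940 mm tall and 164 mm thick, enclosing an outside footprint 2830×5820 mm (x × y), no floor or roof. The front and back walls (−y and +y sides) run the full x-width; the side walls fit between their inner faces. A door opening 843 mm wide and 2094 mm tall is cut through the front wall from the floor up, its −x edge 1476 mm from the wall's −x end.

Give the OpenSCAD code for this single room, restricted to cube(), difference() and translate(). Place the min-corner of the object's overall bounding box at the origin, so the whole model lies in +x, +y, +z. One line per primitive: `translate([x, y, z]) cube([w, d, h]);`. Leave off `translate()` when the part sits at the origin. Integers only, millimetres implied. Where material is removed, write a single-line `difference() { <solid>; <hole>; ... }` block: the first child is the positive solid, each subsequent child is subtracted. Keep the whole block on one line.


difference() { cube([2830, 164, 2940]); translate([1476, 0, 0]) cube([843, 164, 2094]); }
translate([0, 5656, 0]) cube([2830, 164, 2940]);
translate([0, 164, 0]) cube([164, 5492, 2940]);
translate([2666, 164, 0]) cube([164, 5492, 2940]);


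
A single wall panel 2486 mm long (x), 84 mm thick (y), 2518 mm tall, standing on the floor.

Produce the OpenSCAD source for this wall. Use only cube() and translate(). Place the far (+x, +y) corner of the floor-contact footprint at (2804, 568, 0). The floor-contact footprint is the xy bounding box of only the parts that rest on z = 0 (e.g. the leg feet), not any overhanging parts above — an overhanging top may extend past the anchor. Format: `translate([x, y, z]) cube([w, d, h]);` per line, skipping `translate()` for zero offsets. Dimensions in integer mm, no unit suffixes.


translate([318, 484, 0]) cube([2486, 84, 2518]);


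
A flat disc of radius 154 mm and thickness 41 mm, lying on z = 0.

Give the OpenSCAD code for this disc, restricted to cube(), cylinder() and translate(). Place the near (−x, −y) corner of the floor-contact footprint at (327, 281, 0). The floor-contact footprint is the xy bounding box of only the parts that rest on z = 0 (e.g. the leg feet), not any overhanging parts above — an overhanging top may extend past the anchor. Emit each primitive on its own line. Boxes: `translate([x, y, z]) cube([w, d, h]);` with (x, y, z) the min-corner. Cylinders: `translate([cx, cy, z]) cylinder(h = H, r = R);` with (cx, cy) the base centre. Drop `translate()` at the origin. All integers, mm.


translate([481, 435, 0]) cylinder(h = 41, r = 154);


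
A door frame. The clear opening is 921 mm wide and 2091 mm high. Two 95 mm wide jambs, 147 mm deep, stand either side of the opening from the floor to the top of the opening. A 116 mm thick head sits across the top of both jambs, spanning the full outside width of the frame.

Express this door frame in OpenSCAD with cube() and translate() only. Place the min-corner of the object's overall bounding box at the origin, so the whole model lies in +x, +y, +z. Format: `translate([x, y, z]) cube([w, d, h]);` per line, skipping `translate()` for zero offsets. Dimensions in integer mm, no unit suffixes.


cube([95, 147, 2091]);
translate([1016, 0, 0]) cube([95, 147, 2091]);
translate([0, 0, 2091]) cube([1111, 147, 116]);


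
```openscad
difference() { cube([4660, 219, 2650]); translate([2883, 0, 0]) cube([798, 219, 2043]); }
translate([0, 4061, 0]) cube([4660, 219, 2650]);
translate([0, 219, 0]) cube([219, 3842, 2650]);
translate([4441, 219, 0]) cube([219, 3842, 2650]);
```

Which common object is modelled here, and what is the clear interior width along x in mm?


A single room. The interior width is 4222 mm.

Four walls enclosing a rectangle with a door in the front wall — a room. Outside width 4660 minus two 219 mm walls gives 4222 mm.


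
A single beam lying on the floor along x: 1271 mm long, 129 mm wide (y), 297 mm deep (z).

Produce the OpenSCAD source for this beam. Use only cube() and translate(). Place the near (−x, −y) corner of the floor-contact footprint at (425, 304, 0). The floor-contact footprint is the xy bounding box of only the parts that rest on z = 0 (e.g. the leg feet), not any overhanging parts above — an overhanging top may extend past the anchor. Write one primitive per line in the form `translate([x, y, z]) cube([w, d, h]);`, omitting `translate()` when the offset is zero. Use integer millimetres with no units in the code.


translate([425, 304, 0]) cube([1271, 129, 297]);


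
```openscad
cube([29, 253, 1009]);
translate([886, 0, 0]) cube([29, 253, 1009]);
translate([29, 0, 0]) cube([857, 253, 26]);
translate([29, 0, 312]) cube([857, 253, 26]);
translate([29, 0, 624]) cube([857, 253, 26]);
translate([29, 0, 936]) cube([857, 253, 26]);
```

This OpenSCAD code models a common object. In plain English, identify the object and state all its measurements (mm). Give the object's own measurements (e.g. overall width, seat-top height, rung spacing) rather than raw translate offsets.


An open bookshelf. Two side panels, each 29 mm thick, 253 mm deep and 1009 mm tall, stand 915 mm apart (outside-to-outside). Between them sit 4 shelves, each 26 mm thick and 253 mm deep, spanning the full gap between the sides. The bottom shelf rests on the floor (its underside at z = 0) and the clear gap between one shelf's top and the next shelf's underside is 286 mm.


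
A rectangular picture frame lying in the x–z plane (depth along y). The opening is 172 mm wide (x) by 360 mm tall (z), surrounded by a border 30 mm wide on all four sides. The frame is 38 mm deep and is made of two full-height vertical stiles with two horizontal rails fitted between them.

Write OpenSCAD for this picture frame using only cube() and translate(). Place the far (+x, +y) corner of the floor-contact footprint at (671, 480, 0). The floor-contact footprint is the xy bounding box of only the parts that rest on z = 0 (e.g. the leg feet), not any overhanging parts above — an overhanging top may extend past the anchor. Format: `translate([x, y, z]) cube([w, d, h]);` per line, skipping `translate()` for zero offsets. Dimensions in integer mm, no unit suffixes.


translate([439, 442, 0]) cube([30, 38, 420]);
translate([641, 442, 0]) cube([30, 38, 420]);
translate([469, 442, 0]) cube([172, 38, 30]);
translate([469, 442, 390]) cube([172, 38, 30]);
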